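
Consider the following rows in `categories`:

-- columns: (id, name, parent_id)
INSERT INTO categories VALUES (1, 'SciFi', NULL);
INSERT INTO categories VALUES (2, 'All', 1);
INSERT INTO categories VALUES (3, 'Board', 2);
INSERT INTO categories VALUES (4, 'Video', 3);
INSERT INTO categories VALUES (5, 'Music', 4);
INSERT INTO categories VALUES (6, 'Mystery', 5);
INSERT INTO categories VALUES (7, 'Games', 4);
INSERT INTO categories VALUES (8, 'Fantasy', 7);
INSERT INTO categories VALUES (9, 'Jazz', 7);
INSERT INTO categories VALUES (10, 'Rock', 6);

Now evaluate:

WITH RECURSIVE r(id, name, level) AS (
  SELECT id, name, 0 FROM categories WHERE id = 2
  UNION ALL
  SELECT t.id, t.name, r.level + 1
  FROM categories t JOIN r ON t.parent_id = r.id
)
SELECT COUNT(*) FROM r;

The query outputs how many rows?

Base: id=2 (All) at level 0.
Iteration 1: rows with parent_id in {2} -> Board (id 3, level 1).
Iteration 2: rows with parent_id in {3} -> Video (id 4, level 2).
Iteration 3: rows with parent_id in {4} -> Music (id 5, level 3), Games (id 7, level 3).
Iteration 4: rows with parent_id in {5,7} -> Mystery (id 6, level 4), Fantasy (id 8, level 4), Jazz (id 9, level 4).
Iteration 5: rows with parent_id in {6,8,9} -> Rock (id 10, level 5).
Iteration 6: no rows with parent_id in {10}; recursion stops.
Total rows emitted: 9.

9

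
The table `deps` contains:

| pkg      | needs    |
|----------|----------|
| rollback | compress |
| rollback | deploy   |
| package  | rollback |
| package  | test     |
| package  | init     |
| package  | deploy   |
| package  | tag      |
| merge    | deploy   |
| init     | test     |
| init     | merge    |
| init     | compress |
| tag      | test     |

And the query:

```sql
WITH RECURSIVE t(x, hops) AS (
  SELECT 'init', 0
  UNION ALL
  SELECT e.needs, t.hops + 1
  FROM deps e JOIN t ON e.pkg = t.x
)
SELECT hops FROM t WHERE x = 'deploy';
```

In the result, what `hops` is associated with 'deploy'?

Base: (init, hops=0).
Iteration 1: edges from {init} -> (compress, hops=1), (merge, hops=1), (test, hops=1).
Iteration 2: edges from {compress,merge,test} -> (deploy, hops=2).
Iteration 3: no outgoing edges from {deploy}; recursion stops.

2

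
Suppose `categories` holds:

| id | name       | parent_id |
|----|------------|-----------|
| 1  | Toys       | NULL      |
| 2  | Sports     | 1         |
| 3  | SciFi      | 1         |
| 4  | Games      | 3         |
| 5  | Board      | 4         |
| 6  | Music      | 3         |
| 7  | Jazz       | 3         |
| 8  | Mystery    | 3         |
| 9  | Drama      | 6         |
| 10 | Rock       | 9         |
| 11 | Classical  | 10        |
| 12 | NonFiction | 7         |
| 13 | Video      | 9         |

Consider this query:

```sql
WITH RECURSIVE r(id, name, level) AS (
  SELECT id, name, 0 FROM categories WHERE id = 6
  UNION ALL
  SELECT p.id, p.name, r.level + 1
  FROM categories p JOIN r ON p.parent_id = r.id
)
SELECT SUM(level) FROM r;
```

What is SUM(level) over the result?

8

Base: id=6 (Music) at level 0.
Iteration 1: rows with parent_id in {6} -> Drama (id 9, level 1).
Iteration 2: rows with parent_id in {9} -> Rock (id 10, level 2), Video (id 13, level 2).
Iteration 3: rows with parent_id in {10,13} -> Classical (id 11, level 3).
Iteration 4: no rows with parent_id in {11}; recursion stops.
SUM(level) = 0 + 1 + 2 + 2 + 3 = 8.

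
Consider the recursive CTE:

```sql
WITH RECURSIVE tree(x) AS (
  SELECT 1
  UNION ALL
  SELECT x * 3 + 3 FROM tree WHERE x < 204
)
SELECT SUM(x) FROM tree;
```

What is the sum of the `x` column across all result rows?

901

Base: x=1.
Iteration 1: 1 < 204 holds -> x = 1 * 3 + 3 = 6.
Iteration 2: 6 < 204 holds -> x = 6 * 3 + 3 = 21.
Iteration 3: 21 < 204 holds -> x = 21 * 3 + 3 = 66.
Iteration 4: 66 < 204 holds -> x = 66 * 3 + 3 = 201.
Iteration 5: 201 < 204 holds -> x = 201 * 3 + 3 = 606.
Iteration 6: 606 < 204 fails; recursion stops.
SUM(x) = 1 + 6 + 21 + 66 + 201 + 606 = 901.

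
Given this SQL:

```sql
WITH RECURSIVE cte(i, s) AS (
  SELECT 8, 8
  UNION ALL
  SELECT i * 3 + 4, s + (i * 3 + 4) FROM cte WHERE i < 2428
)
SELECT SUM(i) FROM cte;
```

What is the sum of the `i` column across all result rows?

3628

Base: i=8, s=8.
Iteration 1: 8 < 2428 holds -> i = 8 * 3 + 4 = 28, s = 8 + 28 = 36.
Iteration 2: 28 < 2428 holds -> i = 28 * 3 + 4 = 88, s = 36 + 88 = 124.
Iteration 3: 88 < 2428 holds -> i = 88 * 3 + 4 = 268, s = 124 + 268 = 392.
Iteration 4: 268 < 2428 holds -> i = 268 * 3 + 4 = 808, s = 392 + 808 = 1200.
Iteration 5: 808 < 2428 holds -> i = 808 * 3 + 4 = 2428, s = 1200 + 2428 = 3628.
Iteration 6: 2428 < 2428 fails; recursion stops.
SUM(i) = 8 + 28 + 88 + 268 + 808 + 2428 = 3628.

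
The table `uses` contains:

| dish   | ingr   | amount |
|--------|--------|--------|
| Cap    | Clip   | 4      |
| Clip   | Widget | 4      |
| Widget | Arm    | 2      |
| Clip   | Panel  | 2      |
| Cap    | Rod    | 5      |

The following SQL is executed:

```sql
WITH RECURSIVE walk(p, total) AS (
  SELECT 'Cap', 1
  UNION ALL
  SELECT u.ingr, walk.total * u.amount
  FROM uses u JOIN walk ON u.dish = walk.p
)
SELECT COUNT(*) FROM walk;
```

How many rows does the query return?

Base: (Cap, total=1).
Iteration 1: components of {Cap} -> Clip = 1*4 = 4, Rod = 1*5 = 5.
Iteration 2: components of {Clip,Rod} -> Panel = 4*2 = 8, Widget = 4*4 = 16.
Iteration 3: components of {Panel,Widget} -> Arm = 16*2 = 32.
Iteration 4: no further components; recursion stops.
Total rows emitted: 6.

6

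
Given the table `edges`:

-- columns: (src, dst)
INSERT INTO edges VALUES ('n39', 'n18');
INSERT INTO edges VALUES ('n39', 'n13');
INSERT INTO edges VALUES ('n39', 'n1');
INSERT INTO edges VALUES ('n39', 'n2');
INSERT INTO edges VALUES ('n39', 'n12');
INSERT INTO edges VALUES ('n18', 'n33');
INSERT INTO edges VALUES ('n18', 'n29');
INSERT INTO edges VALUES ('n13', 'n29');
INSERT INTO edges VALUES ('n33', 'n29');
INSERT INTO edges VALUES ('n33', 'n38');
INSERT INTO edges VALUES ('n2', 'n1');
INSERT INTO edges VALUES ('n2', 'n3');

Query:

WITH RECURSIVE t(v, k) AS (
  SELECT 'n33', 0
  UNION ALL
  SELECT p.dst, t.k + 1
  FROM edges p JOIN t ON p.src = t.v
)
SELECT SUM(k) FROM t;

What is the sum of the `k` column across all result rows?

2

Base: (n33, k=0).
Iteration 1: edges from {n33} -> (n29, k=1), (n38, k=1).
Iteration 2: no outgoing edges from {n29,n38}; recursion stops.
SUM(k) = 0 + 1 + 1 = 2.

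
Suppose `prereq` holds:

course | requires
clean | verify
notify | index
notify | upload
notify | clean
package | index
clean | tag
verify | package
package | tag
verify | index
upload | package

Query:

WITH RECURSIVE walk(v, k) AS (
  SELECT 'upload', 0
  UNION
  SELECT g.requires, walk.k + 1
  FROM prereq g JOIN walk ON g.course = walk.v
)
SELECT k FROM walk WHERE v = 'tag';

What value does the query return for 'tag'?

Base: (upload, k=0).
Iteration 1: edges from {upload} -> (package, k=1).
Iteration 2: edges from {package} -> (index, k=2), (tag, k=2).
Iteration 3: no outgoing edges from {index,tag}; recursion stops.

2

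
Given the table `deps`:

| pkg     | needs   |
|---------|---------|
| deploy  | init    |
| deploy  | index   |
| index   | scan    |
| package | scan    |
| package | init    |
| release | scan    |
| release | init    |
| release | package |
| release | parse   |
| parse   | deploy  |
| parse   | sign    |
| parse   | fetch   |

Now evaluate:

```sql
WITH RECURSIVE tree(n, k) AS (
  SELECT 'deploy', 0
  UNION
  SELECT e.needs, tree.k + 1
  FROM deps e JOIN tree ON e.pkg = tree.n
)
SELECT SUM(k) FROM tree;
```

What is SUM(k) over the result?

Base: (deploy, k=0).
Iteration 1: edges from {deploy} -> (index, k=1), (init, k=1).
Iteration 2: edges from {index,init} -> (scan, k=2).
Iteration 3: no outgoing edges from {scan}; recursion stops.
SUM(k) = 0 + 1 + 1 + 2 = 4.

4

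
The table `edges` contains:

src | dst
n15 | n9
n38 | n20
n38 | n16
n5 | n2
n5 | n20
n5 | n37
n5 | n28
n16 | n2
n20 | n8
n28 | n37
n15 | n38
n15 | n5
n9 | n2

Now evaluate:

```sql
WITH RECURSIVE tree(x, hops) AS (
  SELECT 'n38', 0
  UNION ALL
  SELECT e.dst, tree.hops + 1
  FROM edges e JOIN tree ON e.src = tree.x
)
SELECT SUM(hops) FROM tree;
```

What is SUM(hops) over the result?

Base: (n38, hops=0).
Iteration 1: edges from {n38} -> (n16, hops=1), (n20, hops=1).
Iteration 2: edges from {n16,n20} -> (n2, hops=2), (n8, hops=2).
Iteration 3: no outgoing edges from {n2,n8}; recursion stops.
SUM(hops) = 0 + 1 + 1 + 2 + 2 = 6.

6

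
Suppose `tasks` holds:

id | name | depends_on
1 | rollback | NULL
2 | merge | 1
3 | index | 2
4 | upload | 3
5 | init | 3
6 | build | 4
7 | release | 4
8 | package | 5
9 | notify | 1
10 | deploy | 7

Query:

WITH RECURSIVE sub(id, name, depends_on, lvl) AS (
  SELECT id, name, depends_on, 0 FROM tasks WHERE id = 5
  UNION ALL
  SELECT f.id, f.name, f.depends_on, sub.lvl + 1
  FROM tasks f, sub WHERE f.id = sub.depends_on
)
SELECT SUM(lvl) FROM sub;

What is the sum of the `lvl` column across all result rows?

6

Base: id=5 (init), depends_on=3, lvl 0.
Iteration 1: join on id=3 -> index (id 3, depends_on=2, lvl 1).
Iteration 2: join on id=2 -> merge (id 2, depends_on=1, lvl 2).
Iteration 3: join on id=1 -> rollback (id 1, depends_on=NULL, lvl 3).
Iteration 4: depends_on is NULL; no match; recursion stops.
SUM(lvl) = 0 + 1 + 2 + 3 = 6.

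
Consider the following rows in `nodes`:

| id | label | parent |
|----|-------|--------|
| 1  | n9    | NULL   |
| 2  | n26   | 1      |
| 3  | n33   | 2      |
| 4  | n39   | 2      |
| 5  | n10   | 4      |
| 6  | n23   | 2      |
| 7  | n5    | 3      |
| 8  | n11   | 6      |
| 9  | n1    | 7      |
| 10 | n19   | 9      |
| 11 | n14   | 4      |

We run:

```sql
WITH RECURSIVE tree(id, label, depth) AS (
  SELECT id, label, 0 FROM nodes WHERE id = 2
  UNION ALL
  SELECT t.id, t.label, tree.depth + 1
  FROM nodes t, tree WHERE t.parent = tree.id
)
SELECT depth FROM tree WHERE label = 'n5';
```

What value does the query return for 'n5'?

Base: id=2 (n26) at depth 0.
Iteration 1: rows with parent in {2} -> n33 (id 3, depth 1), n39 (id 4, depth 1), n23 (id 6, depth 1).
Iteration 2: rows with parent in {3,4,6} -> n10 (id 5, depth 2), n5 (id 7, depth 2), n11 (id 8, depth 2), n14 (id 11, depth 2).
Iteration 3: rows with parent in {5,7,8,11} -> n1 (id 9, depth 3).
Iteration 4: rows with parent in {9} -> n19 (id 10, depth 4).
Iteration 5: no rows with parent in {10}; recursion stops.

2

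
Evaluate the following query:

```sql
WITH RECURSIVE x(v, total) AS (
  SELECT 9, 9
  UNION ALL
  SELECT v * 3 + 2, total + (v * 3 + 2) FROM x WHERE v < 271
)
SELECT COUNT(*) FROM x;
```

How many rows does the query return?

5

Base: v=9, total=9.
Iteration 1: 9 < 271 holds -> v = 9 * 3 + 2 = 29, total = 9 + 29 = 38.
Iteration 2: 29 < 271 holds -> v = 29 * 3 + 2 = 89, total = 38 + 89 = 127.
Iteration 3: 89 < 271 holds -> v = 89 * 3 + 2 = 269, total = 127 + 269 = 396.
Iteration 4: 269 < 271 holds -> v = 269 * 3 + 2 = 809, total = 396 + 809 = 1205.
Iteration 5: 809 < 271 fails; recursion stops.
Total rows emitted: 5.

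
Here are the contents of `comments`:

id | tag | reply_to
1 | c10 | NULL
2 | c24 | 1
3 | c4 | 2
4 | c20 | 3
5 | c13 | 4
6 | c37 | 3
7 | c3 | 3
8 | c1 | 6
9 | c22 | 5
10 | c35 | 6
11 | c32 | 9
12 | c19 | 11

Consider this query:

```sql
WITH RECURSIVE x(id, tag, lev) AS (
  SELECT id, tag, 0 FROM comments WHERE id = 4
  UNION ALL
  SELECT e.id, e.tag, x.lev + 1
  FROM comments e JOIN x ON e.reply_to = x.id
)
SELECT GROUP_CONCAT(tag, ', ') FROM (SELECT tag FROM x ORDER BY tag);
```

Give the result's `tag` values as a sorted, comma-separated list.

c13, c19, c20, c22, c32

Base: id=4 (c20) at lev 0.
Iteration 1: rows with reply_to in {4} -> c13 (id 5, lev 1).
Iteration 2: rows with reply_to in {5} -> c22 (id 9, lev 2).
Iteration 3: rows with reply_to in {9} -> c32 (id 11, lev 3).
Iteration 4: rows with reply_to in {11} -> c19 (id 12, lev 4).
Iteration 5: no rows with reply_to in {12}; recursion stops.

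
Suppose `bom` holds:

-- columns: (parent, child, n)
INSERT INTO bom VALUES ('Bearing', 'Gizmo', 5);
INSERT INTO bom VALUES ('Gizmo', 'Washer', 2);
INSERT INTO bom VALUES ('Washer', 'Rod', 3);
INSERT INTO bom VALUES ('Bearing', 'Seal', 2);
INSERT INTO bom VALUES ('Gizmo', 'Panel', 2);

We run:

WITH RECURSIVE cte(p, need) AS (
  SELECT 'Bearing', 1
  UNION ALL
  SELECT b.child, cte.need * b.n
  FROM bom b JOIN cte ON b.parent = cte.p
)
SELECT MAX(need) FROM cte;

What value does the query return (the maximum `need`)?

30

Base: (Bearing, need=1).
Iteration 1: components of {Bearing} -> Gizmo = 1*5 = 5, Seal = 1*2 = 2.
Iteration 2: components of {Gizmo,Seal} -> Panel = 5*2 = 10, Washer = 5*2 = 10.
Iteration 3: components of {Panel,Washer} -> Rod = 10*3 = 30.
Iteration 4: no further components; recursion stops.
need values: 1, 5, 2, 10, 10, 30; the maximum is 30.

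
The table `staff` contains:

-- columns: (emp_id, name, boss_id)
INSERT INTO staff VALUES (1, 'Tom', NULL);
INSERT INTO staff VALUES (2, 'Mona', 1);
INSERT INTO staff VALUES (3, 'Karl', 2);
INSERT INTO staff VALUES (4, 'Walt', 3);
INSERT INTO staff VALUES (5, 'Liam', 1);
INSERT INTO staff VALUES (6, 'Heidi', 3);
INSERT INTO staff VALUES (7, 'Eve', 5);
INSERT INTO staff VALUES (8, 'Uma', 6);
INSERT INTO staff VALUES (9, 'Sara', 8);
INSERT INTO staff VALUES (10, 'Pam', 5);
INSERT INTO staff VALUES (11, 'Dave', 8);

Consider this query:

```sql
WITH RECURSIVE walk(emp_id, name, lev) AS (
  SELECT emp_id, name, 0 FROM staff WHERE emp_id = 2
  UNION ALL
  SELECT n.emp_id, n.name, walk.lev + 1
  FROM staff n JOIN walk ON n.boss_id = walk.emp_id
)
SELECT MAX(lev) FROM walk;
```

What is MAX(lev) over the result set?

4

Base: emp_id=2 (Mona) at lev 0.
Iteration 1: rows with boss_id in {2} -> Karl (id 3, lev 1).
Iteration 2: rows with boss_id in {3} -> Walt (id 4, lev 2), Heidi (id 6, lev 2).
Iteration 3: rows with boss_id in {4,6} -> Uma (id 8, lev 3).
Iteration 4: rows with boss_id in {8} -> Sara (id 9, lev 4), Dave (id 11, lev 4).
Iteration 5: no rows with boss_id in {9,11}; recursion stops.
lev values: 0, 1, 2, 2, 3, 4, 4; the maximum is 4.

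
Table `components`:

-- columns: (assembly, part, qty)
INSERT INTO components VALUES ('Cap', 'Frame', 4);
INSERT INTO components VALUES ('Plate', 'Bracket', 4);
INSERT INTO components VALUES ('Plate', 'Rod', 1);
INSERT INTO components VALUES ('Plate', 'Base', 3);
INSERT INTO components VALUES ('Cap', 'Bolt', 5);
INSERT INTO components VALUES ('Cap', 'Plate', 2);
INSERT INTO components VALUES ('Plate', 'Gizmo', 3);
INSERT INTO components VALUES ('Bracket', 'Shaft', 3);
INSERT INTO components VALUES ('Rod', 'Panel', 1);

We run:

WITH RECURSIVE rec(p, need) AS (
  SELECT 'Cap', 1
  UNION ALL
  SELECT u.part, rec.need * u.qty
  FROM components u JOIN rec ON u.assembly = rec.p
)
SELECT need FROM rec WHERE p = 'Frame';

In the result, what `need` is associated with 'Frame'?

4

Base: (Cap, need=1).
Iteration 1: components of {Cap} -> Bolt = 1*5 = 5, Frame = 1*4 = 4, Plate = 1*2 = 2.
Iteration 2: components of {Bolt,Frame,Plate} -> Base = 2*3 = 6, Bracket = 2*4 = 8, Gizmo = 2*3 = 6, Rod = 2*1 = 2.
Iteration 3: components of {Base,Bracket,Gizmo,Rod} -> Panel = 2*1 = 2, Shaft = 8*3 = 24.
Iteration 4: no further components; recursion stops.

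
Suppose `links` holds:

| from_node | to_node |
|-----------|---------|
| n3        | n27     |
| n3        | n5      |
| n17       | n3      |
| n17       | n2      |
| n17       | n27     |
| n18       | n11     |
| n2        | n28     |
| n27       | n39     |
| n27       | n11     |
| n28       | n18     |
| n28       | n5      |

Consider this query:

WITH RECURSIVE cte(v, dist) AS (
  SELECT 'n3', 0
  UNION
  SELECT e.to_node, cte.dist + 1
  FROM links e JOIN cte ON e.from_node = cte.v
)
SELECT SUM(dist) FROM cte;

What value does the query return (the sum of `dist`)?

Base: (n3, dist=0).
Iteration 1: edges from {n3} -> (n27, dist=1), (n5, dist=1).
Iteration 2: edges from {n27,n5} -> (n11, dist=2), (n39, dist=2).
Iteration 3: no outgoing edges from {n11,n39}; recursion stops.
SUM(dist) = 0 + 1 + 1 + 2 + 2 = 6.

6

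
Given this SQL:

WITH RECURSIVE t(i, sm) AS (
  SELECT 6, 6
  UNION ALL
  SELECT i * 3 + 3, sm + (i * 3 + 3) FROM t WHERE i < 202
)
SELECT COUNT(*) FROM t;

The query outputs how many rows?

5

Base: i=6, sm=6.
Iteration 1: 6 < 202 holds -> i = 6 * 3 + 3 = 21, sm = 6 + 21 = 27.
Iteration 2: 21 < 202 holds -> i = 21 * 3 + 3 = 66, sm = 27 + 66 = 93.
Iteration 3: 66 < 202 holds -> i = 66 * 3 + 3 = 201, sm = 93 + 201 = 294.
Iteration 4: 201 < 202 holds -> i = 201 * 3 + 3 = 606, sm = 294 + 606 = 900.
Iteration 5: 606 < 202 fails; recursion stops.
Total rows emitted: 5.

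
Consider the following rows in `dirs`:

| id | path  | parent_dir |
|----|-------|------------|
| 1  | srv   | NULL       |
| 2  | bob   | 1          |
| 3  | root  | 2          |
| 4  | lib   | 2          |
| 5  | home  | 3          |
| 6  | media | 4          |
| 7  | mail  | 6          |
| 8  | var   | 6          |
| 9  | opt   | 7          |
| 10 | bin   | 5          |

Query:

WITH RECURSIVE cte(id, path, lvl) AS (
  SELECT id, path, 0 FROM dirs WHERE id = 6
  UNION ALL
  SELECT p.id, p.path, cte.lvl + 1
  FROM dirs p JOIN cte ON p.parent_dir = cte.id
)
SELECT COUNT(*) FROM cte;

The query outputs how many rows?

Base: id=6 (media) at lvl 0.
Iteration 1: rows with parent_dir in {6} -> mail (id 7, lvl 1), var (id 8, lvl 1).
Iteration 2: rows with parent_dir in {7,8} -> opt (id 9, lvl 2).
Iteration 3: no rows with parent_dir in {9}; recursion stops.
Total rows emitted: 4.

4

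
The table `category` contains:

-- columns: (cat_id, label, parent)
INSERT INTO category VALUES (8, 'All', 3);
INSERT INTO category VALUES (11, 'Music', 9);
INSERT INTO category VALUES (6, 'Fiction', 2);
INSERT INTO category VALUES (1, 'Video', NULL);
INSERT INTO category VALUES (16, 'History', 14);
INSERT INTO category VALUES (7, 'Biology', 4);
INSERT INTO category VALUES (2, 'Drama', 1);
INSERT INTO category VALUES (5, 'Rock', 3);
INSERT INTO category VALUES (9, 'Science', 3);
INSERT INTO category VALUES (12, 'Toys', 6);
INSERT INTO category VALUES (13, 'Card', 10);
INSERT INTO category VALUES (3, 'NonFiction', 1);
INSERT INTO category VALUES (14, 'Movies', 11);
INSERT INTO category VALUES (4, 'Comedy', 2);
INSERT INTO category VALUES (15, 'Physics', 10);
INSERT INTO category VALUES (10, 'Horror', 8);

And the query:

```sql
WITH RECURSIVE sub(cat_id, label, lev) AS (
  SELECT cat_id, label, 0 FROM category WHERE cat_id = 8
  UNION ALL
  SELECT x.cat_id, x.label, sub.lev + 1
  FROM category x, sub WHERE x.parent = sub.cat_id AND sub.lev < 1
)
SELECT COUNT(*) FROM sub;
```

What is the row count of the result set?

Base: cat_id=8 (All) at lev 0.
Iteration 1: rows with parent in {8} -> Horror (id 10, lev 1).
Iteration 2: lev < 1 fails for all current rows; recursion stops.
Total rows emitted: 2.

2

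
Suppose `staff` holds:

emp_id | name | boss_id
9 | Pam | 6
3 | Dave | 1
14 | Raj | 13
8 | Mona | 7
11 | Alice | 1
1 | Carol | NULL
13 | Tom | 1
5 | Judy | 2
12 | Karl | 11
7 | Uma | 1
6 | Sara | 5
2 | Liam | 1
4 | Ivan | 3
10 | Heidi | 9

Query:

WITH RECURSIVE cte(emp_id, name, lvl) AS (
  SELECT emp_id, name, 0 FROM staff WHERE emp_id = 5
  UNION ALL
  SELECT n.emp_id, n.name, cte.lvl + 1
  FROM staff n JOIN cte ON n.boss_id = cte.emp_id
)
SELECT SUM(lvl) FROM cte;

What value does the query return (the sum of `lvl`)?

6

Base: emp_id=5 (Judy) at lvl 0.
Iteration 1: rows with boss_id in {5} -> Sara (id 6, lvl 1).
Iteration 2: rows with boss_id in {6} -> Pam (id 9, lvl 2).
Iteration 3: rows with boss_id in {9} -> Heidi (id 10, lvl 3).
Iteration 4: no rows with boss_id in {10}; recursion stops.
SUM(lvl) = 0 + 1 + 2 + 3 = 6.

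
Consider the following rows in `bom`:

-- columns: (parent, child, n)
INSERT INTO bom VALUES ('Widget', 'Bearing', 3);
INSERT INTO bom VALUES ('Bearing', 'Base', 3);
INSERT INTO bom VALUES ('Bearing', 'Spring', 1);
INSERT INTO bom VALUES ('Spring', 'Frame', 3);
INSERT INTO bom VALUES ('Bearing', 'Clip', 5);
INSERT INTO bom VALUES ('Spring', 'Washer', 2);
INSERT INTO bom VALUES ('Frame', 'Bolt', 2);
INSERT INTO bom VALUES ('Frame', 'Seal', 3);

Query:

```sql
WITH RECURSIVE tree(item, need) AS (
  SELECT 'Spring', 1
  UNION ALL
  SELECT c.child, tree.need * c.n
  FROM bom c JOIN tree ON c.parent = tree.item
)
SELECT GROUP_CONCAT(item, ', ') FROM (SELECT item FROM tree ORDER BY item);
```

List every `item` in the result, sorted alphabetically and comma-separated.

Base: (Spring, need=1).
Iteration 1: components of {Spring} -> Frame = 1*3 = 3, Washer = 1*2 = 2.
Iteration 2: components of {Frame,Washer} -> Bolt = 3*2 = 6, Seal = 3*3 = 9.
Iteration 3: no further components; recursion stops.

Bolt, Frame, Seal, Spring, Washer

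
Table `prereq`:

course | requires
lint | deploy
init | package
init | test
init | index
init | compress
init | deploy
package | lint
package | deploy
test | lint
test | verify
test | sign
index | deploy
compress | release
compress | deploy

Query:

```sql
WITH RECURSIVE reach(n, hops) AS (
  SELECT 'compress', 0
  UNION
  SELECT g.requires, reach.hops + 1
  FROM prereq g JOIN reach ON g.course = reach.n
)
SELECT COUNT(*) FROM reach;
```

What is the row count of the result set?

Base: (compress, hops=0).
Iteration 1: edges from {compress} -> (deploy, hops=1), (release, hops=1).
Iteration 2: no outgoing edges from {deploy,release}; recursion stops.
Total rows emitted: 3.

3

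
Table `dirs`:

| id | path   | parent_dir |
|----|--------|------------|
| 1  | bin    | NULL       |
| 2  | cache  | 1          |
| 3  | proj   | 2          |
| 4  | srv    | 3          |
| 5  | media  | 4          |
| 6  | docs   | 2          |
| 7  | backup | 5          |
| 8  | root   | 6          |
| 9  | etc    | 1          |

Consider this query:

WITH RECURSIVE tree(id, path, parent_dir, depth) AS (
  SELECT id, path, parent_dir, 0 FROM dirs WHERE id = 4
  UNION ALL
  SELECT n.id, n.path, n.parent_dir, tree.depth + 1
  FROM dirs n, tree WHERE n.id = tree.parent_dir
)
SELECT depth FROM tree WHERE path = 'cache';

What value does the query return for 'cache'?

2

Base: id=4 (srv), parent_dir=3, depth 0.
Iteration 1: join on id=3 -> proj (id 3, parent_dir=2, depth 1).
Iteration 2: join on id=2 -> cache (id 2, parent_dir=1, depth 2).
Iteration 3: join on id=1 -> bin (id 1, parent_dir=NULL, depth 3).
Iteration 4: parent_dir is NULL; no match; recursion stops.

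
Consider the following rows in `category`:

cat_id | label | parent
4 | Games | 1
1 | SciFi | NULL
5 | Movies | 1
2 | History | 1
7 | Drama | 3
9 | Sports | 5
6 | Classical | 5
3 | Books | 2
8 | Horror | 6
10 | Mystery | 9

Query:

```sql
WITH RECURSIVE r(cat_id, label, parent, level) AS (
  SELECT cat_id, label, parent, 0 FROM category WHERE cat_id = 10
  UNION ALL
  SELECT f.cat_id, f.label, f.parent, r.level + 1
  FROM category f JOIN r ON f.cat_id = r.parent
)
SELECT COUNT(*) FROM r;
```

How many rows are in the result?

4

Base: cat_id=10 (Mystery), parent=9, level 0.
Iteration 1: join on cat_id=9 -> Sports (id 9, parent=5, level 1).
Iteration 2: join on cat_id=5 -> Movies (id 5, parent=1, level 2).
Iteration 3: join on cat_id=1 -> SciFi (id 1, parent=NULL, level 3).
Iteration 4: parent is NULL; no match; recursion stops.
Total rows emitted: 4.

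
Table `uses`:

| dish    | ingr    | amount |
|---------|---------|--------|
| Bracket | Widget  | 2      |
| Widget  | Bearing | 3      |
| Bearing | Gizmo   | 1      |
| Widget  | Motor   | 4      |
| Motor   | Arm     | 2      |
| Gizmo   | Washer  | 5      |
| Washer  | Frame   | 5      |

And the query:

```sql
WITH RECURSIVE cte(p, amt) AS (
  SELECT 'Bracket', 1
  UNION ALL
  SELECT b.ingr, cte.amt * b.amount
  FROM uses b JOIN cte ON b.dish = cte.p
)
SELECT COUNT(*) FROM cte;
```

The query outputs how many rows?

8

Base: (Bracket, amt=1).
Iteration 1: components of {Bracket} -> Widget = 1*2 = 2.
Iteration 2: components of {Widget} -> Bearing = 2*3 = 6, Motor = 2*4 = 8.
Iteration 3: components of {Bearing,Motor} -> Arm = 8*2 = 16, Gizmo = 6*1 = 6.
Iteration 4: components of {Arm,Gizmo} -> Washer = 6*5 = 30.
Iteration 5: components of {Washer} -> Frame = 30*5 = 150.
Iteration 6: no further components; recursion stops.
Total rows emitted: 8.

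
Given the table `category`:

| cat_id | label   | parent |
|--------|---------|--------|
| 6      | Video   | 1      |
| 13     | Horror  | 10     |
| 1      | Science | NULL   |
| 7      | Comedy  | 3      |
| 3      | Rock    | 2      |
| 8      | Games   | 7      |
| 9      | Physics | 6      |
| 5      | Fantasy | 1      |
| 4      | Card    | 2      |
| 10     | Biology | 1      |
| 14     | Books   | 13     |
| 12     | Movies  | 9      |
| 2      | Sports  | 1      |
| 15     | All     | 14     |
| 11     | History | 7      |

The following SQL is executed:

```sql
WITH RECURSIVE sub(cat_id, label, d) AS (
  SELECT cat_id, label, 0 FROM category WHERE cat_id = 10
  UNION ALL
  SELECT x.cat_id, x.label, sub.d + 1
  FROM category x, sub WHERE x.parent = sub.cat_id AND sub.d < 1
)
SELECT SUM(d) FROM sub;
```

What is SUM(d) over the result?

Base: cat_id=10 (Biology) at d 0.
Iteration 1: rows with parent in {10} -> Horror (id 13, d 1).
Iteration 2: d < 1 fails for all current rows; recursion stops.
SUM(d) = 0 + 1 = 1.

1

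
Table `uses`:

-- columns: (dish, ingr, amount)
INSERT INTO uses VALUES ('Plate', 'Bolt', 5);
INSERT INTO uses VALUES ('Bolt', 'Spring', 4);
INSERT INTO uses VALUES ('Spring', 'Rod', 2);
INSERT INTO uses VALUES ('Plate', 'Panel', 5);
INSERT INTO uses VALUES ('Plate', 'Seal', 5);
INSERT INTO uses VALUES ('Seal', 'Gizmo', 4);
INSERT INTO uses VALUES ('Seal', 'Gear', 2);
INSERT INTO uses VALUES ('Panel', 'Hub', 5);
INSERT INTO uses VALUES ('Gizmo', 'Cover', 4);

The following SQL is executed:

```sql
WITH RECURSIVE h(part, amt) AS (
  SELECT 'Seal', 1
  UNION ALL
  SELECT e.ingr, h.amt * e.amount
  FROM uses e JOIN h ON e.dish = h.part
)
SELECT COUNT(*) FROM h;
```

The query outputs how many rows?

4

Base: (Seal, amt=1).
Iteration 1: components of {Seal} -> Gear = 1*2 = 2, Gizmo = 1*4 = 4.
Iteration 2: components of {Gear,Gizmo} -> Cover = 4*4 = 16.
Iteration 3: no further components; recursion stops.
Total rows emitted: 4.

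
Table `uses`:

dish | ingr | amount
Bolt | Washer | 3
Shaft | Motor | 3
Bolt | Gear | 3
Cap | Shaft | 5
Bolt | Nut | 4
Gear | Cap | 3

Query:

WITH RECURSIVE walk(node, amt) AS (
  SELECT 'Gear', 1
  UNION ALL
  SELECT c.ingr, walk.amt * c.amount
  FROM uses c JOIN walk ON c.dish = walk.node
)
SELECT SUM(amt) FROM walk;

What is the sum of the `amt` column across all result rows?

64

Base: (Gear, amt=1).
Iteration 1: components of {Gear} -> Cap = 1*3 = 3.
Iteration 2: components of {Cap} -> Shaft = 3*5 = 15.
Iteration 3: components of {Shaft} -> Motor = 15*3 = 45.
Iteration 4: no further components; recursion stops.
SUM(amt) = 1 + 3 + 15 + 45 = 64.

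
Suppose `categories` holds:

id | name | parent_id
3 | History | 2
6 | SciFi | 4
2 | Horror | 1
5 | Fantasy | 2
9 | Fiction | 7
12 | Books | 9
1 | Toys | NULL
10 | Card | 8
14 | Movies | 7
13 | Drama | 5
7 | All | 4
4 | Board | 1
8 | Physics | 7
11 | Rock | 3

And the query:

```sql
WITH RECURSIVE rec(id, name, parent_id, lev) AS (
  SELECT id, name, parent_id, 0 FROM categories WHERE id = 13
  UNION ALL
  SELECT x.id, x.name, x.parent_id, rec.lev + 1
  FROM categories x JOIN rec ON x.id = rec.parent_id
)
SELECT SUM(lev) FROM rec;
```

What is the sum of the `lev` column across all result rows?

Base: id=13 (Drama), parent_id=5, lev 0.
Iteration 1: join on id=5 -> Fantasy (id 5, parent_id=2, lev 1).
Iteration 2: join on id=2 -> Horror (id 2, parent_id=1, lev 2).
Iteration 3: join on id=1 -> Toys (id 1, parent_id=NULL, lev 3).
Iteration 4: parent_id is NULL; no match; recursion stops.
SUM(lev) = 0 + 1 + 2 + 3 = 6.

6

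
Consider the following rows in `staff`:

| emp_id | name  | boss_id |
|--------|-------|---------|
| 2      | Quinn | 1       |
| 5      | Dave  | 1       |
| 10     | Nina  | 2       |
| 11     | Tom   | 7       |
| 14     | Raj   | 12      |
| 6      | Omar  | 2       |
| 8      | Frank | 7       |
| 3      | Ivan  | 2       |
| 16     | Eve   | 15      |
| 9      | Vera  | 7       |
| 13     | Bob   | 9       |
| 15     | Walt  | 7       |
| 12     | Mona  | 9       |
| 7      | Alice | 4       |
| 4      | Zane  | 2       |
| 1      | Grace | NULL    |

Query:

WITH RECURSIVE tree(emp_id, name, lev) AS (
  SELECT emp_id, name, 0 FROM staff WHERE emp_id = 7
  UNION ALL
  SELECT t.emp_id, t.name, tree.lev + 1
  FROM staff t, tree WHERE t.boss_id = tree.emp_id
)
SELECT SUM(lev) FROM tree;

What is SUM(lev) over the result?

Base: emp_id=7 (Alice) at lev 0.
Iteration 1: rows with boss_id in {7} -> Frank (id 8, lev 1), Vera (id 9, lev 1), Tom (id 11, lev 1), Walt (id 15, lev 1).
Iteration 2: rows with boss_id in {8,9,11,15} -> Mona (id 12, lev 2), Bob (id 13, lev 2), Eve (id 16, lev 2).
Iteration 3: rows with boss_id in {12,13,16} -> Raj (id 14, lev 3).
Iteration 4: no rows with boss_id in {14}; recursion stops.
SUM(lev) = 0 + 1 + 1 + 1 + 1 + 2 + 2 + 2 + 3 = 13.

13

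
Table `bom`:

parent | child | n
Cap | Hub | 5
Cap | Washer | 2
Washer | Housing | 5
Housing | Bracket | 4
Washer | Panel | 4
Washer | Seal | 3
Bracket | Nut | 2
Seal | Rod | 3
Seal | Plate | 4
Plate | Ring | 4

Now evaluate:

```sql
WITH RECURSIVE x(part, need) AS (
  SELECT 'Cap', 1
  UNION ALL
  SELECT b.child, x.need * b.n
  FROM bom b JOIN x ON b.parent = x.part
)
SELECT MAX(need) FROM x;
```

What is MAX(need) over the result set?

Base: (Cap, need=1).
Iteration 1: components of {Cap} -> Hub = 1*5 = 5, Washer = 1*2 = 2.
Iteration 2: components of {Hub,Washer} -> Housing = 2*5 = 10, Panel = 2*4 = 8, Seal = 2*3 = 6.
Iteration 3: components of {Housing,Panel,Seal} -> Bracket = 10*4 = 40, Plate = 6*4 = 24, Rod = 6*3 = 18.
Iteration 4: components of {Bracket,Plate,Rod} -> Nut = 40*2 = 80, Ring = 24*4 = 96.
Iteration 5: no further components; recursion stops.
need values: 1, 5, 2, 10, 8, 6, 40, 18, 24, 80, 96; the maximum is 96.

96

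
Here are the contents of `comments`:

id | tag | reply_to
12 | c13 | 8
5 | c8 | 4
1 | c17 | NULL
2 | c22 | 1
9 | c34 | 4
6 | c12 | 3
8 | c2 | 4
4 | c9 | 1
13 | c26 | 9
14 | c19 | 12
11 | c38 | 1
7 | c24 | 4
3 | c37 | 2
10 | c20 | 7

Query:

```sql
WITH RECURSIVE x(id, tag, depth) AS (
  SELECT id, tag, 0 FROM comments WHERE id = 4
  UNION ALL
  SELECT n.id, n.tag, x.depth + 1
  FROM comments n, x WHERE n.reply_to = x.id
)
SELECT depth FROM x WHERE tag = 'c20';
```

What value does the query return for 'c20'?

2

Base: id=4 (c9) at depth 0.
Iteration 1: rows with reply_to in {4} -> c8 (id 5, depth 1), c24 (id 7, depth 1), c2 (id 8, depth 1), c34 (id 9, depth 1).
Iteration 2: rows with reply_to in {5,7,8,9} -> c20 (id 10, depth 2), c13 (id 12, depth 2), c26 (id 13, depth 2).
Iteration 3: rows with reply_to in {10,12,13} -> c19 (id 14, depth 3).
Iteration 4: no rows with reply_to in {14}; recursion stops.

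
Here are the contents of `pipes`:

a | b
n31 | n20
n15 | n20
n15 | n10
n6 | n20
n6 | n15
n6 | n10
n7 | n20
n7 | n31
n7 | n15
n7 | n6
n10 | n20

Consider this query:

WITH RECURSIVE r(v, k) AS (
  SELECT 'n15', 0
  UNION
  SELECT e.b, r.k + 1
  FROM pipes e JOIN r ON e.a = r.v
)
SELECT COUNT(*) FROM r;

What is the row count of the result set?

4

Base: (n15, k=0).
Iteration 1: edges from {n15} -> (n10, k=1), (n20, k=1).
Iteration 2: edges from {n10,n20} -> (n20, k=2).
Iteration 3: no outgoing edges from {n20}; recursion stops.
Total rows emitted: 4.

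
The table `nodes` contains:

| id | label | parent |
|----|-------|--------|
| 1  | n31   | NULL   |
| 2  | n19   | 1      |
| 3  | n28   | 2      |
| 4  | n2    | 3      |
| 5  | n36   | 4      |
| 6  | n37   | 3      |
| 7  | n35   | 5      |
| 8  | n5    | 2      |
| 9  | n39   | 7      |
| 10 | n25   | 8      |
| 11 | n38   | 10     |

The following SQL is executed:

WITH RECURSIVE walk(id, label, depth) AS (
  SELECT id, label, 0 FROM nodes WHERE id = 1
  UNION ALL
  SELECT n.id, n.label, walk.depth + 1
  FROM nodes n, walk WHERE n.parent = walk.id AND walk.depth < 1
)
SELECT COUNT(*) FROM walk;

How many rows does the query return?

Base: id=1 (n31) at depth 0.
Iteration 1: rows with parent in {1} -> n19 (id 2, depth 1).
Iteration 2: depth < 1 fails for all current rows; recursion stops.
Total rows emitted: 2.

2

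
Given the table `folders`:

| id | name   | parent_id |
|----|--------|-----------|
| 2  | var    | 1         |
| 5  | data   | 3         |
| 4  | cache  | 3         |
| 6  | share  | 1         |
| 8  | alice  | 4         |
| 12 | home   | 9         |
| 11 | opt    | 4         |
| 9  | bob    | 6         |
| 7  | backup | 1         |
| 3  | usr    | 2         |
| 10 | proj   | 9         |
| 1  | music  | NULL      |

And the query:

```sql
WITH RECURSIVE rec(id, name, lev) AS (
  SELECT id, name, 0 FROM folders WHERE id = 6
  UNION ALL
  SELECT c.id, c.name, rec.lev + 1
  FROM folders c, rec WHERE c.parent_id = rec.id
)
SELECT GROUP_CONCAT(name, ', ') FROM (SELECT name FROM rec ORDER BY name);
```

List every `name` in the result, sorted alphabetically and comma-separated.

Base: id=6 (share) at lev 0.
Iteration 1: rows with parent_id in {6} -> bob (id 9, lev 1).
Iteration 2: rows with parent_id in {9} -> proj (id 10, lev 2), home (id 12, lev 2).
Iteration 3: no rows with parent_id in {10,12}; recursion stops.

bob, home, proj, share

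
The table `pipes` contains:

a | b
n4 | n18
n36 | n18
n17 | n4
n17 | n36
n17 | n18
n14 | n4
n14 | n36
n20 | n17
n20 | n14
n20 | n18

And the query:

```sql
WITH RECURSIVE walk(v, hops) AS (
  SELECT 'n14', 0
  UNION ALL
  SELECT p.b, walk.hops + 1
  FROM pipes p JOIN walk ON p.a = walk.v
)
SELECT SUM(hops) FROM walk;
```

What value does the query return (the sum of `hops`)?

Base: (n14, hops=0).
Iteration 1: edges from {n14} -> (n36, hops=1), (n4, hops=1).
Iteration 2: edges from {n36,n4} -> (n18, hops=2) x2. [UNION ALL keeps all 2 new rows, including repeats]
Iteration 3: no outgoing edges from {n18}; recursion stops.
SUM(hops) = 0 + 1 + 1 + 2 + 2 = 6.

6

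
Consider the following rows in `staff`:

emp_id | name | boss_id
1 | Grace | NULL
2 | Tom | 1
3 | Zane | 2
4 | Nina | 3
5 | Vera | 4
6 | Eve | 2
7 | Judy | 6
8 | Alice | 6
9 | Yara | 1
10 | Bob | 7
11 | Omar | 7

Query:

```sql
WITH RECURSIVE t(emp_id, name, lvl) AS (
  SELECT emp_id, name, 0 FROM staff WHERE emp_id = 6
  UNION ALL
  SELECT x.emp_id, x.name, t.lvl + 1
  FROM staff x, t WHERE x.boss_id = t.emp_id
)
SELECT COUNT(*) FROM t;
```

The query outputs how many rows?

5

Base: emp_id=6 (Eve) at lvl 0.
Iteration 1: rows with boss_id in {6} -> Judy (id 7, lvl 1), Alice (id 8, lvl 1).
Iteration 2: rows with boss_id in {7,8} -> Bob (id 10, lvl 2), Omar (id 11, lvl 2).
Iteration 3: no rows with boss_id in {10,11}; recursion stops.
Total rows emitted: 5.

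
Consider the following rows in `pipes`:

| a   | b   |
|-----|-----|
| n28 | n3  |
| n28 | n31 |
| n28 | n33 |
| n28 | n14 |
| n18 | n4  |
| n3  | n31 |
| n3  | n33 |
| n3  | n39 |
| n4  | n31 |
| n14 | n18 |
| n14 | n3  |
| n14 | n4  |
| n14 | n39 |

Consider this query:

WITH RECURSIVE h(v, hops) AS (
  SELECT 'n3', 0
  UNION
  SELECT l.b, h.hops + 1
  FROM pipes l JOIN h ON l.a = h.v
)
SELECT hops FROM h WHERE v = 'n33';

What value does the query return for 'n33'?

Base: (n3, hops=0).
Iteration 1: edges from {n3} -> (n31, hops=1), (n33, hops=1), (n39, hops=1).
Iteration 2: no outgoing edges from {n31,n33,n39}; recursion stops.

1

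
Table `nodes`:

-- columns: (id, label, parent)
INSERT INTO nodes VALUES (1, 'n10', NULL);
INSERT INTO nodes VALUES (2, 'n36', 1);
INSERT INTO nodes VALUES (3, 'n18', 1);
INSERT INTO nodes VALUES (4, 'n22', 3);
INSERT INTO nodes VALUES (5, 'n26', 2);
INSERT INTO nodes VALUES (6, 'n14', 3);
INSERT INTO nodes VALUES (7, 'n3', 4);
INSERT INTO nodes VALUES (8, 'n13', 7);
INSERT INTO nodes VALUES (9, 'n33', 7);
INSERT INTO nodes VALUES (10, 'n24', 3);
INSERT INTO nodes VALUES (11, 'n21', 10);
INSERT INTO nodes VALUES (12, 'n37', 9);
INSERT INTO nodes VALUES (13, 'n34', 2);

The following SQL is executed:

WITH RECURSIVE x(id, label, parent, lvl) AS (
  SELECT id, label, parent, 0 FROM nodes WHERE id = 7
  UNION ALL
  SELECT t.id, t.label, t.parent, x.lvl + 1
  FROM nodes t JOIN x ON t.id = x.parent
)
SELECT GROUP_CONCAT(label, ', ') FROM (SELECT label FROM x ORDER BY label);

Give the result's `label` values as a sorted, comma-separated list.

Base: id=7 (n3), parent=4, lvl 0.
Iteration 1: join on id=4 -> n22 (id 4, parent=3, lvl 1).
Iteration 2: join on id=3 -> n18 (id 3, parent=1, lvl 2).
Iteration 3: join on id=1 -> n10 (id 1, parent=NULL, lvl 3).
Iteration 4: parent is NULL; no match; recursion stops.

n10, n18, n22, n3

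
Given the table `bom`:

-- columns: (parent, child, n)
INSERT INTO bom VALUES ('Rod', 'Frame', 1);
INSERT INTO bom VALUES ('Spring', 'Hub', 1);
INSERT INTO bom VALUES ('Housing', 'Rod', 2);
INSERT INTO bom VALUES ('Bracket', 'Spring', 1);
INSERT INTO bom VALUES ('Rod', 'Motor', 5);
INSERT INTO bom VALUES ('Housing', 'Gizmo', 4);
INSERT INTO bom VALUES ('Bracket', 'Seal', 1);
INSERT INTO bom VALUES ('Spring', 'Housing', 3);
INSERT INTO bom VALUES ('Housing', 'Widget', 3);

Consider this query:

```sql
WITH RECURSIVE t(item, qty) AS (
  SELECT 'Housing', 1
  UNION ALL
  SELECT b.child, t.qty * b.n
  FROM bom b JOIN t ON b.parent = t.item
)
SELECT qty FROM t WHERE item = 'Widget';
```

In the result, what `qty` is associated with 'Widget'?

Base: (Housing, qty=1).
Iteration 1: components of {Housing} -> Gizmo = 1*4 = 4, Rod = 1*2 = 2, Widget = 1*3 = 3.
Iteration 2: components of {Gizmo,Rod,Widget} -> Frame = 2*1 = 2, Motor = 2*5 = 10.
Iteration 3: no further components; recursion stops.

3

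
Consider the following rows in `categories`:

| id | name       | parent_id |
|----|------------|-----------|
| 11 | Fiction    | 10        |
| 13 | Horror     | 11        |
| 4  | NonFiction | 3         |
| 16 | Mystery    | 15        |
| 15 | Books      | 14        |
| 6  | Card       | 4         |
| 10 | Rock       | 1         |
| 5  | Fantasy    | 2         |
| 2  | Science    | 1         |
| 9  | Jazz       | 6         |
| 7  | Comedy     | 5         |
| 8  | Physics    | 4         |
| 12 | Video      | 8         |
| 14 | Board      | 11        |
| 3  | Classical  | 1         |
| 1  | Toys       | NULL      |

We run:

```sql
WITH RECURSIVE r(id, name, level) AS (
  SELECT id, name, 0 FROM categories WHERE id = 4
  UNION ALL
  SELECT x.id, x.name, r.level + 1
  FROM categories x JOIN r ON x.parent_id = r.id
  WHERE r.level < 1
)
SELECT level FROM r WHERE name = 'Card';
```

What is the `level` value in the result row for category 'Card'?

1

Base: id=4 (NonFiction) at level 0.
Iteration 1: rows with parent_id in {4} -> Card (id 6, level 1), Physics (id 8, level 1).
Iteration 2: level < 1 fails for all current rows; recursion stops.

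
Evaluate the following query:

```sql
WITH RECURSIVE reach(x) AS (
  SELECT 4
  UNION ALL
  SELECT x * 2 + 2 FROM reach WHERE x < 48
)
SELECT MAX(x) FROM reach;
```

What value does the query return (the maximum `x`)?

Base: x=4.
Iteration 1: 4 < 48 holds -> x = 4 * 2 + 2 = 10.
Iteration 2: 10 < 48 holds -> x = 10 * 2 + 2 = 22.
Iteration 3: 22 < 48 holds -> x = 22 * 2 + 2 = 46.
Iteration 4: 46 < 48 holds -> x = 46 * 2 + 2 = 94.
Iteration 5: 94 < 48 fails; recursion stops.
x values: 4, 10, 22, 46, 94; the maximum is 94.

94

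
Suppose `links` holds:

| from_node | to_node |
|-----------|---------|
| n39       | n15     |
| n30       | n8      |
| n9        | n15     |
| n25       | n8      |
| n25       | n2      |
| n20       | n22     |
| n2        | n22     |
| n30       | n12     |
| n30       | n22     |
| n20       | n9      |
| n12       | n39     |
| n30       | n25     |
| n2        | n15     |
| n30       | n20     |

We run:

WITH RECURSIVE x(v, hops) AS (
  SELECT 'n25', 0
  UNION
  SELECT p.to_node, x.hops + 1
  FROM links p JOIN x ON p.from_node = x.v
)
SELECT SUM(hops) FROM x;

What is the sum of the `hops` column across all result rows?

6

Base: (n25, hops=0).
Iteration 1: edges from {n25} -> (n2, hops=1), (n8, hops=1).
Iteration 2: edges from {n2,n8} -> (n15, hops=2), (n22, hops=2).
Iteration 3: no outgoing edges from {n15,n22}; recursion stops.
SUM(hops) = 0 + 1 + 1 + 2 + 2 = 6.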